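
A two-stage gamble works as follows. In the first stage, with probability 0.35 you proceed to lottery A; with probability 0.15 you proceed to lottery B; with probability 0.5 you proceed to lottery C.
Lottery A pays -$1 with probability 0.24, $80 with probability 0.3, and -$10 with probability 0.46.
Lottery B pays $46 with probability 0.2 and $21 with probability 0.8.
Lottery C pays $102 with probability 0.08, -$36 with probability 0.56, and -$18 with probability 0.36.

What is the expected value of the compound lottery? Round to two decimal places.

EV(A) = 0.24 × (-1) + 0.3 × 80 + 0.46 × (-10) = -0.24 + 24 − 4.6 = 19.16
EV(B) = 0.2 × 46 + 0.8 × 21 = 9.2 + 16.8 = 26
EV(C) = 0.08 × 102 + 0.56 × (-36) + 0.36 × (-18) = 8.16 − 20.16 − 6.48 = -18.48
Overall = 0.35 × 19.16 + 0.15 × 26 + 0.5 × (-18.48) = 6.706 + 3.9 − 9.24 = 1.366

$1.37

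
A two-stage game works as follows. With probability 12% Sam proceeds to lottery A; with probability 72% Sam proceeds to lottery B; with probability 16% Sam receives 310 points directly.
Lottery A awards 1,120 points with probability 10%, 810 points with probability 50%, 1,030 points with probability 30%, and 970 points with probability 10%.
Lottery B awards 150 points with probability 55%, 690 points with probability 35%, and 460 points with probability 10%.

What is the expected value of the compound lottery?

426.76 points

EV(A) = 0.1 × 1120 + 0.5 × 810 + 0.3 × 1030 + 0.1 × 970 = 112 + 405 + 309 + 97 = 923
EV(B) = 0.55 × 150 + 0.35 × 690 + 0.1 × 460 = 82.5 + 241.5 + 46 = 370
Branch C: 310 (certain)
Overall = 0.12 × 923 + 0.72 × 370 + 0.16 × 310 = 110.76 + 266.4 + 49.6 = 426.76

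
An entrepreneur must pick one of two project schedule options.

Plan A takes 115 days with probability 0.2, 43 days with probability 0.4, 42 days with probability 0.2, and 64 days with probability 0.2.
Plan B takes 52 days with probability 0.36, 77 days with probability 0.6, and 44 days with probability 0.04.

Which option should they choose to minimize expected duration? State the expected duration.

Plan A (61.4 days)

Plan A = 0.2 × 115 + 0.4 × 43 + 0.2 × 42 + 0.2 × 64 = 23 + 17.2 + 8.4 + 12.8 = 61.4
Plan B = 0.36 × 52 + 0.6 × 77 + 0.04 × 44 = 18.72 + 46.2 + 1.76 = 66.68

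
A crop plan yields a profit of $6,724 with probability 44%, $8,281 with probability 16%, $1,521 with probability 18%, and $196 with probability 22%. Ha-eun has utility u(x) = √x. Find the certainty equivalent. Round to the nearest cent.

E[u] = 0.44·√6724 + 0.16·√8281 + 0.18·√1521 + 0.22·√196 = 0.44·82 + 0.16·91 + 0.18·39 + 0.22·14 = 60.74
CE = (60.74)² = 3689.3476

$3,689.35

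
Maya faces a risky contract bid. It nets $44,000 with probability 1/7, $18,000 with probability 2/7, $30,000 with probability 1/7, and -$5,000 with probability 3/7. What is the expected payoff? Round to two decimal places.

EV = 1/7 × 44000 + 2/7 × 18000 + 1/7 × 30000 + 3/7 × (-5000) = 6285.7143 + 5142.8571 + 4285.7143 − 2142.8571 = 13571.4286

$13,571.43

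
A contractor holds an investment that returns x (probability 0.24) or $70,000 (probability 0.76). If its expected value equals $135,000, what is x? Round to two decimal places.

x = $340,833.33

0.24·x + 0.76·70000 = 135000
0.24·x = 135000 − 53200 = 81800
x = 81800 / 0.24 = 340833.3333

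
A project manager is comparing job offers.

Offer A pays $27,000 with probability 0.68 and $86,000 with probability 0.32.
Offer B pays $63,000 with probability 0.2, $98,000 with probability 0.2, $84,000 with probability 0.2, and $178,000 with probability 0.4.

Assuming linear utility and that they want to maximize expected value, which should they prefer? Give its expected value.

Offer B ($120,200)

Offer A = 0.68 × 27000 + 0.32 × 86000 = 18360 + 27520 = 45880
Offer B = 0.2 × 63000 + 0.2 × 98000 + 0.2 × 84000 + 0.4 × 178000 = 12600 + 19600 + 16800 + 71200 = 120200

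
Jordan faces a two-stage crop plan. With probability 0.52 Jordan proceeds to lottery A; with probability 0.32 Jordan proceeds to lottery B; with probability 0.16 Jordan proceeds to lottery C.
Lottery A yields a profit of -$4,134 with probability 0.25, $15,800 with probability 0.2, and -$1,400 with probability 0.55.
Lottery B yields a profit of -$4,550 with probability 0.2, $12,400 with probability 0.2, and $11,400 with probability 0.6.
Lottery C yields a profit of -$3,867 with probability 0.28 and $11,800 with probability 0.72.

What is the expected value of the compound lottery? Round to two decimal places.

EV(A) = 0.25 × (-4134) + 0.2 × 15800 + 0.55 × (-1400) = -1033.5 + 3160 − 770 = 1356.5
EV(B) = 0.2 × (-4550) + 0.2 × 12400 + 0.6 × 11400 = -910 + 2480 + 6840 = 8410
EV(C) = 0.28 × (-3867) + 0.72 × 11800 = -1082.76 + 8496 = 7413.24
Overall = 0.52 × 1356.5 + 0.32 × 8410 + 0.16 × 7413.24 = 705.38 + 2691.2 + 1186.1184 = 4582.6984

$4,582.70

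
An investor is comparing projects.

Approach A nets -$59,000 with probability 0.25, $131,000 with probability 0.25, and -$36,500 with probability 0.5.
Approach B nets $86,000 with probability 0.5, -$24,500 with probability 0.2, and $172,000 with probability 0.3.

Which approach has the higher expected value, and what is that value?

Approach B ($89,700)

Approach A = 0.25 × (-59000) + 0.25 × 131000 + 0.5 × (-36500) = -14750 + 32750 − 18250 = -250
Approach B = 0.5 × 86000 + 0.2 × (-24500) + 0.3 × 172000 = 43000 − 4900 + 51600 = 89700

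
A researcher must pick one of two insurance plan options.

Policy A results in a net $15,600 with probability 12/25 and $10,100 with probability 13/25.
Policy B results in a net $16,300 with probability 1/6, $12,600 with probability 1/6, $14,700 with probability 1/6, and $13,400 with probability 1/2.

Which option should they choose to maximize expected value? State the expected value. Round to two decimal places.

Policy A = 12/25 × 15600 + 13/25 × 10100 = 7488 + 5252 = 12740
Policy B = 1/6 × 16300 + 1/6 × 12600 + 1/6 × 14700 + 1/2 × 13400 = 2716.6667 + 2100 + 2450 + 6700 = 13966.6667

Policy B ($13,966.67)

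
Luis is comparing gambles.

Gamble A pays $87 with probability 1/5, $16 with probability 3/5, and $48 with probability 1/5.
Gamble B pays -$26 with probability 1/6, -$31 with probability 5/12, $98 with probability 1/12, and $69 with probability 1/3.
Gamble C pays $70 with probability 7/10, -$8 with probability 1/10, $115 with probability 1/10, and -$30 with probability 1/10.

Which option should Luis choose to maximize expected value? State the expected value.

Gamble C ($56.70)

Gamble A = 1/5 × 87 + 3/5 × 16 + 1/5 × 48 = 17.4 + 9.6 + 9.6 = 36.6
Gamble B = 1/6 × (-26) + 5/12 × (-31) + 1/12 × 98 + 1/3 × 69 = -4.3333 − 12.9167 + 8.1667 + 23 = 13.9167
Gamble C = 7/10 × 70 + 1/10 × (-8) + 1/10 × 115 + 1/10 × (-30) = 49 − 0.8 + 11.5 − 3 = 56.7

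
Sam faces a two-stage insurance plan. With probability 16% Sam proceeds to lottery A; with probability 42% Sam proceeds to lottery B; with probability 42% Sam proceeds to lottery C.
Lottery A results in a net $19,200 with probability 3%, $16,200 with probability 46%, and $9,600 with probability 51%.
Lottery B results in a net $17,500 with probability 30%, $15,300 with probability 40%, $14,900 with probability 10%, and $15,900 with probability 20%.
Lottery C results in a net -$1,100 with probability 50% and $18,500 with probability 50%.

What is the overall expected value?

$12,458.64

EV(A) = 0.03 × 19200 + 0.46 × 16200 + 0.51 × 9600 = 576 + 7452 + 4896 = 12924
EV(B) = 0.3 × 17500 + 0.4 × 15300 + 0.1 × 14900 + 0.2 × 15900 = 5250 + 6120 + 1490 + 3180 = 16040
EV(C) = 0.5 × (-1100) + 0.5 × 18500 = -550 + 9250 = 8700
Overall = 0.16 × 12924 + 0.42 × 16040 + 0.42 × 8700 = 2067.84 + 6736.8 + 3654 = 12458.64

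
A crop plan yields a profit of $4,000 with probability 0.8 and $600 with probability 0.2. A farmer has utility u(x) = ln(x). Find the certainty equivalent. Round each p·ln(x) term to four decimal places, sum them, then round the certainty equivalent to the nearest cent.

E[u] = 0.8·ln(4000) + 0.2·ln(600) = 6.6352 + 1.2794 = 7.9146
CE = e^7.9146 ≈ 2736.95

$2,736.95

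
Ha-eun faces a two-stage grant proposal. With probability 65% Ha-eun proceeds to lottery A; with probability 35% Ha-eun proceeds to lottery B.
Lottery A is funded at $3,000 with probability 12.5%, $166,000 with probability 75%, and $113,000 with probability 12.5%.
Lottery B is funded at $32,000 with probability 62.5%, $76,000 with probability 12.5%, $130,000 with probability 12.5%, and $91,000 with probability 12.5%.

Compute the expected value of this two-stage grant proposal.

$110,343.75

EV(A) = 0.125 × 3000 + 0.75 × 166000 + 0.125 × 113000 = 375 + 124500 + 14125 = 139000
EV(B) = 0.625 × 32000 + 0.125 × 76000 + 0.125 × 130000 + 0.125 × 91000 = 20000 + 9500 + 16250 + 11375 = 57125
Overall = 0.65 × 139000 + 0.35 × 57125 = 90350 + 19993.75 = 110343.75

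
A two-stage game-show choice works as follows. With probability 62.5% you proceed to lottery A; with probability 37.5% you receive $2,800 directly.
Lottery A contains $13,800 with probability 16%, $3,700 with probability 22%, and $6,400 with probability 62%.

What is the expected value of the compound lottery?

$5,418.75

EV(A) = 0.16 × 13800 + 0.22 × 3700 + 0.62 × 6400 = 2208 + 814 + 3968 = 6990
Branch B: 2800 (certain)
Overall = 0.625 × 6990 + 0.375 × 2800 = 4368.75 + 1050 = 5418.75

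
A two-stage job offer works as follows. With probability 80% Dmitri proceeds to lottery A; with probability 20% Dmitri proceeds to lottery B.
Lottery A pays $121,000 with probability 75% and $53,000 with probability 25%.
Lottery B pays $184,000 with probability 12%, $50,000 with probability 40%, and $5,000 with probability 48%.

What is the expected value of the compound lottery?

EV(A) = 0.75 × 121000 + 0.25 × 53000 = 90750 + 13250 = 104000
EV(B) = 0.12 × 184000 + 0.4 × 50000 + 0.48 × 5000 = 22080 + 20000 + 2400 = 44480
Overall = 0.8 × 104000 + 0.2 × 44480 = 83200 + 8896 = 92096

$92,096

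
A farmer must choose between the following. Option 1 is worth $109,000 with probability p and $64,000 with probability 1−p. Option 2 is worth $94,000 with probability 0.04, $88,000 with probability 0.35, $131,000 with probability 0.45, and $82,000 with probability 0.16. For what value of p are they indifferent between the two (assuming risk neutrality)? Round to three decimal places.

p = 0.947

EV(Option 2) = 0.04 × 94000 + 0.35 × 88000 + 0.45 × 131000 + 0.16 × 82000 = 3760 + 30800 + 58950 + 13120 = 106630
p·109000 + (1−p)·64000 = 106630
45000p + 64000 = 106630
p = (106630 − 64000) / 45000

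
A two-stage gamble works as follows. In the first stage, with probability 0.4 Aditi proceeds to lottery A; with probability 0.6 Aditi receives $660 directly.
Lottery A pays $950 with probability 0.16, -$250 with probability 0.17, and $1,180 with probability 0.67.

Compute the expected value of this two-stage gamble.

$756.04

EV(A) = 0.16 × 950 + 0.17 × (-250) + 0.67 × 1180 = 152 − 42.5 + 790.6 = 900.1
Branch B: 660 (certain)
Overall = 0.4 × 900.1 + 0.6 × 660 = 360.04 + 396 = 756.04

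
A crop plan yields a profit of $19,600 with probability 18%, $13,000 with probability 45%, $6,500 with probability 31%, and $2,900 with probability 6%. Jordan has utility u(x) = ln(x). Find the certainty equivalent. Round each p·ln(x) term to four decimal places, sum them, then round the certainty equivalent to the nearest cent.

$10,318.57

E[u] = 0.18·ln(19600) + 0.45·ln(13000) + 0.31·ln(6500) + 0.06·ln(2900) = 1.7790 + 4.2627 + 2.7217 + 0.4783 = 9.2417
CE = e^9.2417 ≈ 10318.57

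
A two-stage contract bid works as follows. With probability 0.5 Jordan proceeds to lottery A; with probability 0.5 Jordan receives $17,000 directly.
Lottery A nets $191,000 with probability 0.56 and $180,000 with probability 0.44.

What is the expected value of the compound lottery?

$101,580

EV(A) = 0.56 × 191000 + 0.44 × 180000 = 106960 + 79200 = 186160
Branch B: 17000 (certain)
Overall = 0.5 × 186160 + 0.5 × 17000 = 93080 + 8500 = 101580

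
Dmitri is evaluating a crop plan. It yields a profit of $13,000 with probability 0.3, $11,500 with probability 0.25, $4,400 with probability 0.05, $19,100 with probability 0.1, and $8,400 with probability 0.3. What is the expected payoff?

EV = 0.3 × 13000 + 0.25 × 11500 + 0.05 × 4400 + 0.1 × 19100 + 0.3 × 8400 = 3900 + 2875 + 220 + 1910 + 2520 = 11425

$11,425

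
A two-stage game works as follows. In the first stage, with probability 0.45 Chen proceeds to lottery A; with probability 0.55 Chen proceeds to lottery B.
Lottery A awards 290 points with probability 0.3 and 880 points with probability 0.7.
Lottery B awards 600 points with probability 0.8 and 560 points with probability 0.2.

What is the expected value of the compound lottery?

EV(A) = 0.3 × 290 + 0.7 × 880 = 87 + 616 = 703
EV(B) = 0.8 × 600 + 0.2 × 560 = 480 + 112 = 592
Overall = 0.45 × 703 + 0.55 × 592 = 316.35 + 325.6 = 641.95

641.95 points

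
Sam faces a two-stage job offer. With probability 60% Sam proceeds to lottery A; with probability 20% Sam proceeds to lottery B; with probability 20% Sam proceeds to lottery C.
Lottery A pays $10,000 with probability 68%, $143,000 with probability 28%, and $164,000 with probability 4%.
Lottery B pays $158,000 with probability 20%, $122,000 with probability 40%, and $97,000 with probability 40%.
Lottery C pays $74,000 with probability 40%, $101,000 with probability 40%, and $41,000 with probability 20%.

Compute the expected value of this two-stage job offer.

EV(A) = 0.68 × 10000 + 0.28 × 143000 + 0.04 × 164000 = 6800 + 40040 + 6560 = 53400
EV(B) = 0.2 × 158000 + 0.4 × 122000 + 0.4 × 97000 = 31600 + 48800 + 38800 = 119200
EV(C) = 0.4 × 74000 + 0.4 × 101000 + 0.2 × 41000 = 29600 + 40400 + 8200 = 78200
Overall = 0.6 × 53400 + 0.2 × 119200 + 0.2 × 78200 = 32040 + 23840 + 15640 = 71520

$71,520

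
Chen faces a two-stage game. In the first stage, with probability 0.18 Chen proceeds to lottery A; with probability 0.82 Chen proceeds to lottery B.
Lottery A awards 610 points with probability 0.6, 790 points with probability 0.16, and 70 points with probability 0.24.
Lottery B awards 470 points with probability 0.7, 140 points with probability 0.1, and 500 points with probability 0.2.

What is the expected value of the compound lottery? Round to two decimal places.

454.92 points

EV(A) = 0.6 × 610 + 0.16 × 790 + 0.24 × 70 = 366 + 126.4 + 16.8 = 509.2
EV(B) = 0.7 × 470 + 0.1 × 140 + 0.2 × 500 = 329 + 14 + 100 = 443
Overall = 0.18 × 509.2 + 0.82 × 443 = 91.656 + 363.26 = 454.916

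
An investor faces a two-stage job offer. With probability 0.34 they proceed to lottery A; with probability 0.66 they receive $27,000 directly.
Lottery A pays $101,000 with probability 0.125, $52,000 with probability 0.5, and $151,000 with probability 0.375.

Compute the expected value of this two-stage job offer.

$50,205

EV(A) = 0.125 × 101000 + 0.5 × 52000 + 0.375 × 151000 = 12625 + 26000 + 56625 = 95250
Branch B: 27000 (certain)
Overall = 0.34 × 95250 + 0.66 × 27000 = 32385 + 17820 = 50205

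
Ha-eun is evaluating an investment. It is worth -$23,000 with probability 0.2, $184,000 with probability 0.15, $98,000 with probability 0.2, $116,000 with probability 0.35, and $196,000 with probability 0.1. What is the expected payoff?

$102,800

EV = 0.2 × (-23000) + 0.15 × 184000 + 0.2 × 98000 + 0.35 × 116000 + 0.1 × 196000 = -4600 + 27600 + 19600 + 40600 + 19600 = 102800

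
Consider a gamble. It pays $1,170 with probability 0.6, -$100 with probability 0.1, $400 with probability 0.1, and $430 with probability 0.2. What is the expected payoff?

EV = 0.6 × 1170 + 0.1 × (-100) + 0.1 × 400 + 0.2 × 430 = 702 − 10 + 40 + 86 = 818

$818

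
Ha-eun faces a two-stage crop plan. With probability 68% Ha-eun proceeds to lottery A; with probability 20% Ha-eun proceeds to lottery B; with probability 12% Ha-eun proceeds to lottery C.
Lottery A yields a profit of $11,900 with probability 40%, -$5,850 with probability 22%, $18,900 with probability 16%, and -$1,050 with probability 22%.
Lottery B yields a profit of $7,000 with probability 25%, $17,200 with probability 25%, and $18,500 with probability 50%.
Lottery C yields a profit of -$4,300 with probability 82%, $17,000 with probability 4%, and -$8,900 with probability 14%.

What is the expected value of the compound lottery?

$6,829.84

EV(A) = 0.4 × 11900 + 0.22 × (-5850) + 0.16 × 18900 + 0.22 × (-1050) = 4760 − 1287 + 3024 − 231 = 6266
EV(B) = 0.25 × 7000 + 0.25 × 17200 + 0.5 × 18500 = 1750 + 4300 + 9250 = 15300
EV(C) = 0.82 × (-4300) + 0.04 × 17000 + 0.14 × (-8900) = -3526 + 680 − 1246 = -4092
Overall = 0.68 × 6266 + 0.2 × 15300 + 0.12 × (-4092) = 4260.88 + 3060 − 491.04 = 6829.84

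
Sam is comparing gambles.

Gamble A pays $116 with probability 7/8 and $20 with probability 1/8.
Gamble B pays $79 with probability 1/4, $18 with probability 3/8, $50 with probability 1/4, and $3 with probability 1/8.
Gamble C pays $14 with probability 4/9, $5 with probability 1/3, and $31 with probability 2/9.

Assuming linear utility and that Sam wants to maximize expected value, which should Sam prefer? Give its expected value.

Gamble A ($104)

Gamble A = 7/8 × 116 + 1/8 × 20 = 101.5 + 2.5 = 104
Gamble B = 1/4 × 79 + 3/8 × 18 + 1/4 × 50 + 1/8 × 3 = 19.75 + 6.75 + 12.5 + 0.375 = 39.375
Gamble C = 4/9 × 14 + 1/3 × 5 + 2/9 × 31 = 6.2222 + 1.6667 + 6.8889 = 14.7778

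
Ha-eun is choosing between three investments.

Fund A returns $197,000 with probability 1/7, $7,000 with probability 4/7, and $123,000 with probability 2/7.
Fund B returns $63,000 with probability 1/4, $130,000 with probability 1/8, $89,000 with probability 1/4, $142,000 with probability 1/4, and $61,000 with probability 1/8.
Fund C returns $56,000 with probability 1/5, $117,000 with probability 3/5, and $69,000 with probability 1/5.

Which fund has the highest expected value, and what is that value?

Fund B ($97,375)

Fund A = 1/7 × 197000 + 4/7 × 7000 + 2/7 × 123000 = 28142.8571 + 4000 + 35142.8571 = 67285.7143
Fund B = 1/4 × 63000 + 1/8 × 130000 + 1/4 × 89000 + 1/4 × 142000 + 1/8 × 61000 = 15750 + 16250 + 22250 + 35500 + 7625 = 97375
Fund C = 1/5 × 56000 + 3/5 × 117000 + 1/5 × 69000 = 11200 + 70200 + 13800 = 95200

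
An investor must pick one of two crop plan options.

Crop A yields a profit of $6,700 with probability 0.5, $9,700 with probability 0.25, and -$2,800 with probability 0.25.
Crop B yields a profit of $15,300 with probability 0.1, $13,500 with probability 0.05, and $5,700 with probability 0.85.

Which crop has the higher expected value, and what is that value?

Crop A = 0.5 × 6700 + 0.25 × 9700 + 0.25 × (-2800) = 3350 + 2425 − 700 = 5075
Crop B = 0.1 × 15300 + 0.05 × 13500 + 0.85 × 5700 = 1530 + 675 + 4845 = 7050

Crop B ($7,050)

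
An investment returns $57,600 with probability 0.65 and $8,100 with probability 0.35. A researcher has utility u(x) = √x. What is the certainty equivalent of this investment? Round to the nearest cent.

E[u] = 0.65·√57600 + 0.35·√8100 = 0.65·240 + 0.35·90 = 187.5
CE = (187.5)² = 35156.25

$35,156.25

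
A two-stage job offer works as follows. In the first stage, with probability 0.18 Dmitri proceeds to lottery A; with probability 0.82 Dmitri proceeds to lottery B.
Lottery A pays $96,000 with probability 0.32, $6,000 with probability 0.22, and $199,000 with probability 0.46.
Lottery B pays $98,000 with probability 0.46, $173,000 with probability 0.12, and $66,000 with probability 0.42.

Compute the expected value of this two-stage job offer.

$98,963.60

EV(A) = 0.32 × 96000 + 0.22 × 6000 + 0.46 × 199000 = 30720 + 1320 + 91540 = 123580
EV(B) = 0.46 × 98000 + 0.12 × 173000 + 0.42 × 66000 = 45080 + 20760 + 27720 = 93560
Overall = 0.18 × 123580 + 0.82 × 93560 = 22244.4 + 76719.2 = 98963.6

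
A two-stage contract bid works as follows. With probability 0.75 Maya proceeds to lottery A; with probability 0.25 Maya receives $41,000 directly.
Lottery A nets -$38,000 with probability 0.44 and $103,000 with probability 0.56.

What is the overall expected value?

$40,970

EV(A) = 0.44 × (-38000) + 0.56 × 103000 = -16720 + 57680 = 40960
Branch B: 41000 (certain)
Overall = 0.75 × 40960 + 0.25 × 41000 = 30720 + 10250 = 40970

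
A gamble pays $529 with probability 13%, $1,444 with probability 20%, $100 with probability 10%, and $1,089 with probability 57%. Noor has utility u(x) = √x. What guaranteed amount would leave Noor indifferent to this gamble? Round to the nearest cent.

E[u] = 0.13·√529 + 0.2·√1444 + 0.1·√100 + 0.57·√1089 = 0.13·23 + 0.2·38 + 0.1·10 + 0.57·33 = 30.4
CE = (30.4)² = 924.16

$924.16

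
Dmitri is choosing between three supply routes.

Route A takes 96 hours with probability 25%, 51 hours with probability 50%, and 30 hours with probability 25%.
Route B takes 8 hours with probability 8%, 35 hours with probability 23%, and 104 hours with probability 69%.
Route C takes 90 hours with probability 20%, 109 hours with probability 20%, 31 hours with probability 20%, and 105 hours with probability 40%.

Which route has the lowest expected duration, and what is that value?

Route A = 0.25 × 96 + 0.5 × 51 + 0.25 × 30 = 24 + 25.5 + 7.5 = 57
Route B = 0.08 × 8 + 0.23 × 35 + 0.69 × 104 = 0.64 + 8.05 + 71.76 = 80.45
Route C = 0.2 × 90 + 0.2 × 109 + 0.2 × 31 + 0.4 × 105 = 18 + 21.8 + 6.2 + 42 = 88

Route A (57 hours)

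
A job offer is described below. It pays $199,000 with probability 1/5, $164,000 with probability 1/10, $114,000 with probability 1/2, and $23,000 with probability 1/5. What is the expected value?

EV = 1/5 × 199000 + 1/10 × 164000 + 1/2 × 114000 + 1/5 × 23000 = 39800 + 16400 + 57000 + 4600 = 117800

$117,800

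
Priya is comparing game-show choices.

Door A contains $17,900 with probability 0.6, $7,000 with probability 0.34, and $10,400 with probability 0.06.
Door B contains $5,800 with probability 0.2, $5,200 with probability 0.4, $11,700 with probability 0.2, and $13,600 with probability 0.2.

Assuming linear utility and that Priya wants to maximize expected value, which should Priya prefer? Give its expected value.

Door A ($13,744)

Door A = 0.6 × 17900 + 0.34 × 7000 + 0.06 × 10400 = 10740 + 2380 + 624 = 13744
Door B = 0.2 × 5800 + 0.4 × 5200 + 0.2 × 11700 + 0.2 × 13600 = 1160 + 2080 + 2340 + 2720 = 8300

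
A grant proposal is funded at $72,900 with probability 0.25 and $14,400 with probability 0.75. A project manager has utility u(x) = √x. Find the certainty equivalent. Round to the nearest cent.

$24,806.25

E[u] = 0.25·√72900 + 0.75·√14400 = 0.25·270 + 0.75·120 = 157.5
CE = (157.5)² = 24806.25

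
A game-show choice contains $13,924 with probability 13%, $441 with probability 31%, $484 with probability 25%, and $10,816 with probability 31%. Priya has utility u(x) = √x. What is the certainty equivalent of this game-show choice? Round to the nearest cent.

E[u] = 0.13·√13924 + 0.31·√441 + 0.25·√484 + 0.31·√10816 = 0.13·118 + 0.31·21 + 0.25·22 + 0.31·104 = 59.59
CE = (59.59)² = 3550.9681

$3,550.97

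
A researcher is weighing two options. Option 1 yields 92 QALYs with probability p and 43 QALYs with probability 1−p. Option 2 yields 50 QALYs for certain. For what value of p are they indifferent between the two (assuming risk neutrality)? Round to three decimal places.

p = 0.143

p·92 + (1−p)·43 = 50
49p + 43 = 50
p = (50 − 43) / 49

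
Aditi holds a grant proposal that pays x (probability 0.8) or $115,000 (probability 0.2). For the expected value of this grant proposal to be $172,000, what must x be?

0.8·x + 0.2·115000 = 172000
0.8·x = 172000 − 23000 = 149000
x = 149000 / 0.8 = 186250

x = $186,250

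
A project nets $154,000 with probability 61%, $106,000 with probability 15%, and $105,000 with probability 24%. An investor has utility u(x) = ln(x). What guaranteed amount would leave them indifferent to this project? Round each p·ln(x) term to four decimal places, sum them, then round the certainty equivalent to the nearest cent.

$132,826.63

E[u] = 0.61·ln(154000) + 0.15·ln(106000) + 0.24·ln(105000) = 7.2863 + 1.7357 + 2.7748 = 11.7968
CE = e^11.7968 ≈ 132826.63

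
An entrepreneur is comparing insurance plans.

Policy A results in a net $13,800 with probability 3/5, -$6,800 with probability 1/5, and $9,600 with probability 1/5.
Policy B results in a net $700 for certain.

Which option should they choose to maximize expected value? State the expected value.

Policy A = 3/5 × 13800 + 1/5 × (-6800) + 1/5 × 9600 = 8280 − 1360 + 1920 = 8840
Policy B: 700 (certain)

Policy A ($8,840)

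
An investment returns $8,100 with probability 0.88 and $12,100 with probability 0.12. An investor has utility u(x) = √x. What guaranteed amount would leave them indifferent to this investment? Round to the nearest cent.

$8,537.76

E[u] = 0.88·√8100 + 0.12·√12100 = 0.88·90 + 0.12·110 = 92.4
CE = (92.4)² = 8537.76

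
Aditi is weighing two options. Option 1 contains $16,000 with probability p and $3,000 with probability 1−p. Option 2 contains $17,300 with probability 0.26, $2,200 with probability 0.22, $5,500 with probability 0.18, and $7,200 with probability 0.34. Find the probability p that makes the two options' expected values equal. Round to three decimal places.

EV(Option 2) = 0.26 × 17300 + 0.22 × 2200 + 0.18 × 5500 + 0.34 × 7200 = 4498 + 484 + 990 + 2448 = 8420
p·16000 + (1−p)·3000 = 8420
13000p + 3000 = 8420
p = (8420 − 3000) / 13000

p = 0.417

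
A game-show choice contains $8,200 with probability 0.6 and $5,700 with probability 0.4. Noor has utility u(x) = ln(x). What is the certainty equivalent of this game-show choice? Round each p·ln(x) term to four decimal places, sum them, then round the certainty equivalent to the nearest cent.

$7,089.71

E[u] = 0.6·ln(8200) + 0.4·ln(5700) = 5.4071 + 3.4593 = 8.8664
CE = e^8.8664 ≈ 7089.71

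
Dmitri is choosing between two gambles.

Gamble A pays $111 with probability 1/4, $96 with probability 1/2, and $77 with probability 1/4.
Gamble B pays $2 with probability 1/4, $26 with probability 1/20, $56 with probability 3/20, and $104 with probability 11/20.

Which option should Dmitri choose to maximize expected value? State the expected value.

Gamble A = 1/4 × 111 + 1/2 × 96 + 1/4 × 77 = 27.75 + 48 + 19.25 = 95
Gamble B = 1/4 × 2 + 1/20 × 26 + 3/20 × 56 + 11/20 × 104 = 0.5 + 1.3 + 8.4 + 57.2 = 67.4

Gamble A ($95)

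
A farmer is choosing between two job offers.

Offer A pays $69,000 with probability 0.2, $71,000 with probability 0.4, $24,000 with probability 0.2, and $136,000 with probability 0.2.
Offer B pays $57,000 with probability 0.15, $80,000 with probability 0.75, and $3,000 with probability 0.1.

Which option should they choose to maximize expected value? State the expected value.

Offer A = 0.2 × 69000 + 0.4 × 71000 + 0.2 × 24000 + 0.2 × 136000 = 13800 + 28400 + 4800 + 27200 = 74200
Offer B = 0.15 × 57000 + 0.75 × 80000 + 0.1 × 3000 = 8550 + 60000 + 300 = 68850

Offer A ($74,200)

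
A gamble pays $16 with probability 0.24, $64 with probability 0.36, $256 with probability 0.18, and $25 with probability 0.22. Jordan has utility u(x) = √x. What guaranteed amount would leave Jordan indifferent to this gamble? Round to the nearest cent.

E[u] = 0.24·√16 + 0.36·√64 + 0.18·√256 + 0.22·√25 = 0.24·4 + 0.36·8 + 0.18·16 + 0.22·5 = 7.82
CE = (7.82)² = 61.1524

$61.15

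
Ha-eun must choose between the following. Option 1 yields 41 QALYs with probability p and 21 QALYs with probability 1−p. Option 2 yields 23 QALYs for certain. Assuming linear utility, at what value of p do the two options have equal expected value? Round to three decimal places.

p·41 + (1−p)·21 = 23
20p + 21 = 23
p = (23 − 21) / 20

p = 0.100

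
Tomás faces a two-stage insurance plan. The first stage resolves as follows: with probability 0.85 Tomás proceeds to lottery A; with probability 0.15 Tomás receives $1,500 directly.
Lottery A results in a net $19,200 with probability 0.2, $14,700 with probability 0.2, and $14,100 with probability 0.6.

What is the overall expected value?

$13,179

EV(A) = 0.2 × 19200 + 0.2 × 14700 + 0.6 × 14100 = 3840 + 2940 + 8460 = 15240
Branch B: 1500 (certain)
Overall = 0.85 × 15240 + 0.15 × 1500 = 12954 + 225 = 13179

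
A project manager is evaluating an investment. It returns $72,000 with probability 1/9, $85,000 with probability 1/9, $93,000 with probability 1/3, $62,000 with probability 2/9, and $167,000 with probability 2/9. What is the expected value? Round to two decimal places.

$99,333.33

EV = 1/9 × 72000 + 1/9 × 85000 + 1/3 × 93000 + 2/9 × 62000 + 2/9 × 167000 = 8000 + 9444.4444 + 31000 + 13777.7778 + 37111.1111 = 99333.3333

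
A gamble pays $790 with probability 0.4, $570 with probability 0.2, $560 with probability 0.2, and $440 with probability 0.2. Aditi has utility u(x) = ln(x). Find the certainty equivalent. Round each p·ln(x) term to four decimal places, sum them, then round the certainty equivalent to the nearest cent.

$614.56

E[u] = 0.4·ln(790) + 0.2·ln(570) + 0.2·ln(560) + 0.2·ln(440) = 2.6688 + 1.2691 + 1.2656 + 1.2174 = 6.4209
CE = e^6.4209 ≈ 614.56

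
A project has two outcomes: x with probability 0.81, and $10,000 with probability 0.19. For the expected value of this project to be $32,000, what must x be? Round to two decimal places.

0.81·x + 0.19·10000 = 32000
0.81·x = 32000 − 1900 = 30100
x = 30100 / 0.81 = 37160.4938

x = $37,160.49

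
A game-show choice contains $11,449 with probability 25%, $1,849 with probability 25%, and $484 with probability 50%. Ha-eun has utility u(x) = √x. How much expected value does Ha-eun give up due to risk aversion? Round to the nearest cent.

$1,214.25

E[u] = 0.25·√11449 + 0.25·√1849 + 0.5·√484 = 0.25·107 + 0.25·43 + 0.5·22 = 48.5
CE = (48.5)² = 2352.25
Risk premium = EV − CE = 3566.5 − 2352.25 = 1214.25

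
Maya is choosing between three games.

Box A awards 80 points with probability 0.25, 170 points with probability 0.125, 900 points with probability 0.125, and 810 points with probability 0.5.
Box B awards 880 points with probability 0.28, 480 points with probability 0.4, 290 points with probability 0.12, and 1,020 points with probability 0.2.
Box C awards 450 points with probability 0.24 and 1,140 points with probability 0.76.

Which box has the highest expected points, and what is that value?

Box A = 0.25 × 80 + 0.125 × 170 + 0.125 × 900 + 0.5 × 810 = 20 + 21.25 + 112.5 + 405 = 558.75
Box B = 0.28 × 880 + 0.4 × 480 + 0.12 × 290 + 0.2 × 1020 = 246.4 + 192 + 34.8 + 204 = 677.2
Box C = 0.24 × 450 + 0.76 × 1140 = 108 + 866.4 = 974.4

Box C (974.4 points)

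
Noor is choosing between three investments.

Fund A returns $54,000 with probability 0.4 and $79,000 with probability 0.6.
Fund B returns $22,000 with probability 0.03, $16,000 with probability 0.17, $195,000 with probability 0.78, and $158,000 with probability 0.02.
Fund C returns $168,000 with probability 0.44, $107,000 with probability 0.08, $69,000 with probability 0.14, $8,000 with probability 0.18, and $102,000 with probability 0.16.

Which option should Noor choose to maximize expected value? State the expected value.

Fund B ($158,640)

Fund A = 0.4 × 54000 + 0.6 × 79000 = 21600 + 47400 = 69000
Fund B = 0.03 × 22000 + 0.17 × 16000 + 0.78 × 195000 + 0.02 × 158000 = 660 + 2720 + 152100 + 3160 = 158640
Fund C = 0.44 × 168000 + 0.08 × 107000 + 0.14 × 69000 + 0.18 × 8000 + 0.16 × 102000 = 73920 + 8560 + 9660 + 1440 + 16320 = 109900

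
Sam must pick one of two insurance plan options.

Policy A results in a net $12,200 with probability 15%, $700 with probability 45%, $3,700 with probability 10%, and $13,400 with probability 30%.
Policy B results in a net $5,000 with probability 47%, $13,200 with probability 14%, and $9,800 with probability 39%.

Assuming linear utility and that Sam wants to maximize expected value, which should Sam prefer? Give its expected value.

Policy B ($8,020)

Policy A = 0.15 × 12200 + 0.45 × 700 + 0.1 × 3700 + 0.3 × 13400 = 1830 + 315 + 370 + 4020 = 6535
Policy B = 0.47 × 5000 + 0.14 × 13200 + 0.39 × 9800 = 2350 + 1848 + 3822 = 8020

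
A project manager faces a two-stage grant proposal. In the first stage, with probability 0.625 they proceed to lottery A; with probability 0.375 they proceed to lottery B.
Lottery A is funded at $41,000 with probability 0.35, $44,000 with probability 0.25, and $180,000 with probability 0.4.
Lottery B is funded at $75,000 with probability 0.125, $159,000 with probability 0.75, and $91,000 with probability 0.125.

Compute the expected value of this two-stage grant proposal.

$113,343.75

EV(A) = 0.35 × 41000 + 0.25 × 44000 + 0.4 × 180000 = 14350 + 11000 + 72000 = 97350
EV(B) = 0.125 × 75000 + 0.75 × 159000 + 0.125 × 91000 = 9375 + 119250 + 11375 = 140000
Overall = 0.625 × 97350 + 0.375 × 140000 = 60843.75 + 52500 = 113343.75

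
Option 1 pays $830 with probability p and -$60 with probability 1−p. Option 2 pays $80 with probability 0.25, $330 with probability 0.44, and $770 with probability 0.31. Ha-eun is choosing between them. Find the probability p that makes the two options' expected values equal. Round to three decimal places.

p = 0.521

EV(Option 2) = 0.25 × 80 + 0.44 × 330 + 0.31 × 770 = 20 + 145.2 + 238.7 = 403.9
p·830 + (1−p)·(-60) = 403.9
890p − 60 = 403.9
p = (403.9 + 60) / 890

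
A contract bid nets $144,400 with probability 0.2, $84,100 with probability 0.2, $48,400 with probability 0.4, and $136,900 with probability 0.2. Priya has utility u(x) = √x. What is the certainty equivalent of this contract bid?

E[u] = 0.2·√144400 + 0.2·√84100 + 0.4·√48400 + 0.2·√136900 = 0.2·380 + 0.2·290 + 0.4·220 + 0.2·370 = 296
CE = (296)² = 87616

$87,616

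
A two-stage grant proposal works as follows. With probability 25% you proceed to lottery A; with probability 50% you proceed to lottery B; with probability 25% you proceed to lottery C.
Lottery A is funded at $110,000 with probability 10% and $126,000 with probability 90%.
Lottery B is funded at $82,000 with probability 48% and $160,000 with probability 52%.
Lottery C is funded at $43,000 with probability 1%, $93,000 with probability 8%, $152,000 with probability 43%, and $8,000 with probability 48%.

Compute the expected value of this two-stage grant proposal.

EV(A) = 0.1 × 110000 + 0.9 × 126000 = 11000 + 113400 = 124400
EV(B) = 0.48 × 82000 + 0.52 × 160000 = 39360 + 83200 = 122560
EV(C) = 0.01 × 43000 + 0.08 × 93000 + 0.43 × 152000 + 0.48 × 8000 = 430 + 7440 + 65360 + 3840 = 77070
Overall = 0.25 × 124400 + 0.5 × 122560 + 0.25 × 77070 = 31100 + 61280 + 19267.5 = 111647.5

$111,647.50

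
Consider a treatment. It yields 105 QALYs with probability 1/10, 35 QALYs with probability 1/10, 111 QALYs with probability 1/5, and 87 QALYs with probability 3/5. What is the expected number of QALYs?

88.4 QALYs

EV = 1/10 × 105 + 1/10 × 35 + 1/5 × 111 + 3/5 × 87 = 10.5 + 3.5 + 22.2 + 52.2 = 88.4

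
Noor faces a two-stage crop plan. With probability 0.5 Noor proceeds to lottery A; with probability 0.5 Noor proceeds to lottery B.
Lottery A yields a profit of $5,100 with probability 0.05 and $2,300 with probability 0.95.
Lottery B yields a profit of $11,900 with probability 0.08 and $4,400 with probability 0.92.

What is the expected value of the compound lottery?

EV(A) = 0.05 × 5100 + 0.95 × 2300 = 255 + 2185 = 2440
EV(B) = 0.08 × 11900 + 0.92 × 4400 = 952 + 4048 = 5000
Overall = 0.5 × 2440 + 0.5 × 5000 = 1220 + 2500 = 3720

$3,720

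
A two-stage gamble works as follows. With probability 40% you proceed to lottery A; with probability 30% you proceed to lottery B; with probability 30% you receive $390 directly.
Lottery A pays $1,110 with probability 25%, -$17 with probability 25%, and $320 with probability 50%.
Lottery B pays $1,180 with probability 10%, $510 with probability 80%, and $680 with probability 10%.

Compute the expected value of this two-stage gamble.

$468.50

EV(A) = 0.25 × 1110 + 0.25 × (-17) + 0.5 × 320 = 277.5 − 4.25 + 160 = 433.25
EV(B) = 0.1 × 1180 + 0.8 × 510 + 0.1 × 680 = 118 + 408 + 68 = 594
Branch C: 390 (certain)
Overall = 0.4 × 433.25 + 0.3 × 594 + 0.3 × 390 = 173.3 + 178.2 + 117 = 468.5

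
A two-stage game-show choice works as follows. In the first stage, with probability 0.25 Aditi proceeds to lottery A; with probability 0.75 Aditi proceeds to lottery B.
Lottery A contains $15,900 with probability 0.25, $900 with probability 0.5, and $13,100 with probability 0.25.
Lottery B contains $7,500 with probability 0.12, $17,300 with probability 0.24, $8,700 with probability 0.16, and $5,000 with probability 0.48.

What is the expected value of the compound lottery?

$8,558

EV(A) = 0.25 × 15900 + 0.5 × 900 + 0.25 × 13100 = 3975 + 450 + 3275 = 7700
EV(B) = 0.12 × 7500 + 0.24 × 17300 + 0.16 × 8700 + 0.48 × 5000 = 900 + 4152 + 1392 + 2400 = 8844
Overall = 0.25 × 7700 + 0.75 × 8844 = 1925 + 6633 = 8558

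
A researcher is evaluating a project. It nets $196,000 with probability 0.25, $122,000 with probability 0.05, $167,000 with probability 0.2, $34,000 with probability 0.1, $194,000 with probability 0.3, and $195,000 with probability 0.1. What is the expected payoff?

EV = 0.25 × 196000 + 0.05 × 122000 + 0.2 × 167000 + 0.1 × 34000 + 0.3 × 194000 + 0.1 × 195000 = 49000 + 6100 + 33400 + 3400 + 58200 + 19500 = 169600

$169,600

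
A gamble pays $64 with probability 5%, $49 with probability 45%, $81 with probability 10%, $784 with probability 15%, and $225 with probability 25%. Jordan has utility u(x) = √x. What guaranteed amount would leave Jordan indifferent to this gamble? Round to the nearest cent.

$153.76

E[u] = 0.05·√64 + 0.45·√49 + 0.1·√81 + 0.15·√784 + 0.25·√225 = 0.05·8 + 0.45·7 + 0.1·9 + 0.15·28 + 0.25·15 = 12.4
CE = (12.4)² = 153.76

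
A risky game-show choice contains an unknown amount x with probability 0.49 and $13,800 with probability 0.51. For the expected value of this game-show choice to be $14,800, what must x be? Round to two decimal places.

x = $15,840.82

0.49·x + 0.51·13800 = 14800
0.49·x = 14800 − 7038 = 7762
x = 7762 / 0.49 = 15840.8163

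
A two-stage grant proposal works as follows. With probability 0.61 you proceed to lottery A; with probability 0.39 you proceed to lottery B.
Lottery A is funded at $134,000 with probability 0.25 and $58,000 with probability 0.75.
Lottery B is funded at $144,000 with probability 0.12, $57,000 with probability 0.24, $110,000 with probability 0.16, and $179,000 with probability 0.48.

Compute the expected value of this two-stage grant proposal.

$99,417.20

EV(A) = 0.25 × 134000 + 0.75 × 58000 = 33500 + 43500 = 77000
EV(B) = 0.12 × 144000 + 0.24 × 57000 + 0.16 × 110000 + 0.48 × 179000 = 17280 + 13680 + 17600 + 85920 = 134480
Overall = 0.61 × 77000 + 0.39 × 134480 = 46970 + 52447.2 = 99417.2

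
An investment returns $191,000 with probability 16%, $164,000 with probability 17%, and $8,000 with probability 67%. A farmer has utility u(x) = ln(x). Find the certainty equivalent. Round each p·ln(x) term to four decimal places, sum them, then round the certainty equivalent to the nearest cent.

E[u] = 0.16·ln(191000) + 0.17·ln(164000) + 0.67·ln(8000) = 1.9456 + 2.0413 + 6.0214 = 10.0083
CE = e^10.0083 ≈ 22210.05

$22,210.05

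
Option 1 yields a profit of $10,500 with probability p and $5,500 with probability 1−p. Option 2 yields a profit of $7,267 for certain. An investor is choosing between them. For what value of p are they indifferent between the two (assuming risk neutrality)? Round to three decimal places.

p·10500 + (1−p)·5500 = 7267
5000p + 5500 = 7267
p = (7267 − 5500) / 5000

p = 0.353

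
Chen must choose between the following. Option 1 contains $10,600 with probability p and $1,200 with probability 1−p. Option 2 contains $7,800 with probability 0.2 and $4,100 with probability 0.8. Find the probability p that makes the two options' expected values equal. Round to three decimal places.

EV(Option 2) = 0.2 × 7800 + 0.8 × 4100 = 1560 + 3280 = 4840
p·10600 + (1−p)·1200 = 4840
9400p + 1200 = 4840
p = (4840 − 1200) / 9400

p = 0.387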